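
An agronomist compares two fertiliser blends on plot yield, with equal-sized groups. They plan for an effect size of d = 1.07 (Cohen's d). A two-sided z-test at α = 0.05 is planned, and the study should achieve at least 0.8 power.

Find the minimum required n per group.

n = 14 per group

Set Φ(δ − 1.960) = 0.8; then δ − 1.960 = Φ⁻¹(0.8) = 0.842, giving δ = 2.802.
(For δ > 0 the lower-tail rejection region contributes negligibly to power, so the one-term inversion is standard.)
δ = d·√(n/2) ⇒ n = 2(δ/d)² = 2 × (2.802 / 1.07)² = 13.71.
Round up to the next whole unit.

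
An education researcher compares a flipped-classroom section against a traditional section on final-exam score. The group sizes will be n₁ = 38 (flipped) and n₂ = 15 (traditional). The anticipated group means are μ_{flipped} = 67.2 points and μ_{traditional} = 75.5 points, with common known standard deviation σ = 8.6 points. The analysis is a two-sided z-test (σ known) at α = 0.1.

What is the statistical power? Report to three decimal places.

Power ≈ 0.936

Standardized effect: d = |μ_{flipped} − μ_{traditional}| / σ = |67.2 − 75.5| / 8.6 = 0.9651
Noncentrality parameter: δ = d / √(1/n₁ + 1/n₂) = 0.9651 / √(1/38 + 1/15) = 3.1650
Two-sided α = 0.1 → critical value z_{0.05} = 1.645.
Power = Φ(δ − 1.645) + Φ(−δ − 1.645) = Φ(1.520) + Φ(-4.810) = 0.9358 + 0.0000 = 0.9358.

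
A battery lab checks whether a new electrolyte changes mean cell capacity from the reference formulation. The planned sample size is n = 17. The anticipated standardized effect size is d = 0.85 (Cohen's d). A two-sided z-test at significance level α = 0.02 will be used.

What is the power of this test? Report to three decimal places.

Noncentrality parameter: δ = d·√n = 0.85 × √17 = 3.5046
Two-sided α = 0.02 → critical value z_{0.01} = 2.326.
Power = Φ(δ − 2.326) + Φ(−δ − 2.326) = Φ(1.178) + Φ(-5.831) = 0.8807 + 0.0000 = 0.8807.

Power ≈ 0.881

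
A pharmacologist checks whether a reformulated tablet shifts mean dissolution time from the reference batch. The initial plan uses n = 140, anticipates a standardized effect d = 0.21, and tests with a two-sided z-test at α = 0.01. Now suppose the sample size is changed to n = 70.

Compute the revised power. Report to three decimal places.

Power ≈ 0.206

With n = 70: δ = d·√n = 0.21 × √70 = 1.7570. Critical value z_{0.005} = 2.576.
Revised power = Φ(δ − 2.576) + Φ(−δ − 2.576) = Φ(-0.819) + Φ(-4.333) = 0.2064 + 0.0000 = 0.2064.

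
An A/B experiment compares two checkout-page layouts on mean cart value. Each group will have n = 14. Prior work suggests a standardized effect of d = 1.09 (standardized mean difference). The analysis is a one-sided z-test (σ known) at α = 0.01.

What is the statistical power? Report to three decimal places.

Power ≈ 0.711

Noncentrality parameter: δ = d·√(n/2) = 1.09 × √(14/2) = 2.8839
One-sided α = 0.01 → critical value z_{0.01} = 2.326.
Power = Φ(δ − 2.326) = Φ(0.558) = 0.7114.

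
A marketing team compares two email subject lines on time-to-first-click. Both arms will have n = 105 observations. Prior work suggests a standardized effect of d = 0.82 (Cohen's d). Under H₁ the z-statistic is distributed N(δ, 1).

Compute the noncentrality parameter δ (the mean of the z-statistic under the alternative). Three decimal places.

δ = d·√(n/2) = 0.82 × √(105/2) = 5.9415

δ ≈ 5.941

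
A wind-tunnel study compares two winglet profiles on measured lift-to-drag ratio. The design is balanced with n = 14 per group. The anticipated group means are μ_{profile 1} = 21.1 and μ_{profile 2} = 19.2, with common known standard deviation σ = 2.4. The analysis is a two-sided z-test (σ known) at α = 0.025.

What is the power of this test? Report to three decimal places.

Power ≈ 0.442

Standardized effect: d = |μ_{profile 1} − μ_{profile 2}| / σ = |21.1 − 19.2| / 2.4 = 0.7917
Noncentrality parameter: δ = d·√(n/2) = 0.7917 × √(14/2) = 2.0946
Two-sided α = 0.025 → critical value z_{0.0125} = 2.241.
Power = Φ(δ − 2.241) + Φ(−δ − 2.241) = Φ(-0.147) + Φ(-4.336) = 0.4416 + 0.0000 = 0.4416.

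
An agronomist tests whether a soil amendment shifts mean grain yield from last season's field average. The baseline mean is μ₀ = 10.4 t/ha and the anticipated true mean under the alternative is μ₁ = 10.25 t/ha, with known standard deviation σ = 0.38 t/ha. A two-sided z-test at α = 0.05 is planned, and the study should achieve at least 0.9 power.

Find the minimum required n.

n = 68

Standardized effect: d = |μ₁ − μ₀| / σ = |10.25 − 10.4| / 0.38 = 0.3947
Set Φ(δ − 1.960) = 0.9; then δ − 1.960 = Φ⁻¹(0.9) = 1.282, giving δ = 3.242.
(The Φ(−δ − z_{α/2}) term is vanishingly small for δ > 0 and is dropped in the standard sample-size formula.)
δ = d·√n ⇒ n = (δ/d)² = (3.242 / 0.3947)² = 67.43.
Rounding up, n = 68.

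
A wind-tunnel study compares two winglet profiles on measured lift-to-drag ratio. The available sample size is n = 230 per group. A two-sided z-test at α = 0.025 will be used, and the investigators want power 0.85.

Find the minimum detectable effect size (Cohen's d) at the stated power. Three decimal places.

d ≈ 0.306

Required noncentrality: δ = z_{0.0125} + z_{0.15} = 2.241 + 1.036 = 3.278.
(Lower-tail contribution to power is negligible for δ > 0.)
δ = d·√(n/2) ⇒ d = δ/√(n/2) = 3.278/√(230/2) = 0.3057.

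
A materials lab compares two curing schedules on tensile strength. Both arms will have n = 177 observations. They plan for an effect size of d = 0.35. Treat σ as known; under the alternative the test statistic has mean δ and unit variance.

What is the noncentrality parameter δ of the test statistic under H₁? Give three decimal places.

δ ≈ 3.293

δ = d·√(n/2) = 0.35 × √(177/2) = 3.2926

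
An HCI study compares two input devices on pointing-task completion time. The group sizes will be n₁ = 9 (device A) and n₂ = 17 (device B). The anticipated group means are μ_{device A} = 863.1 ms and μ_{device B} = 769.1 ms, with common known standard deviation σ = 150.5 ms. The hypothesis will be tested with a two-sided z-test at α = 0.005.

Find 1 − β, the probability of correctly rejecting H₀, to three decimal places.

Standardized effect: d = |μ_{device A} − μ_{device B}| / σ = |863.1 − 769.1| / 150.5 = 0.6246
Noncentrality parameter: δ = d / √(1/n₁ + 1/n₂) = 0.6246 / √(1/9 + 1/17) = 1.5151
Critical value for a two-sided test at α = 0.005: z_{α/2} = 2.807.
Power = Φ(δ − 2.807) + Φ(−δ − 2.807) = Φ(-1.292) + Φ(-4.322) = 0.0982 + 0.0000 = 0.0982.

Power ≈ 0.098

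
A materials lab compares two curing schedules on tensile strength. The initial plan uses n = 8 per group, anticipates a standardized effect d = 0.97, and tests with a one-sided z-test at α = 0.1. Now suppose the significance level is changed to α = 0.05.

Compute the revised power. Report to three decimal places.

Power ≈ 0.616

δ = d·√(n/2) = 0.97 × √(8/2) = 1.9400 (unchanged). New critical value: z_{0.05} = 1.645.
Revised power = P(Z > 1.645 − δ) = Φ(0.295) = 0.6161.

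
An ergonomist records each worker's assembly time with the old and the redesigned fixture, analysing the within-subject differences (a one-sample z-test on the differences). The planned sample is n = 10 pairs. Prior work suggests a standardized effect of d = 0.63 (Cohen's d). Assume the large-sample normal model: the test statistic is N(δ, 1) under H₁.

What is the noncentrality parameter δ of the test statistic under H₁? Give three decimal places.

δ ≈ 1.992

The noncentrality parameter scales effect size by the design's sample-size factor: δ = d·√n = 0.63 × √10 = 1.9922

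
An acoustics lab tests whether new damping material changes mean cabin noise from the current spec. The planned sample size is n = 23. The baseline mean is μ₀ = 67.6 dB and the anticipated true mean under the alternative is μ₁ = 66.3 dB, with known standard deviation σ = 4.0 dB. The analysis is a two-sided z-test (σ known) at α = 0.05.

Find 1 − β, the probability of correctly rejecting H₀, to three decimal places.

Power ≈ 0.344

Standardized effect: d = |μ₁ − μ₀| / σ = |66.3 − 67.6| / 4.0 = 0.3250
Noncentrality parameter: δ = d·√n = 0.3250 × √23 = 1.5586
Critical value for a two-sided test at α = 0.05: z_{α/2} = 1.960.
Power = Φ(δ − 1.960) + Φ(−δ − 1.960) = Φ(-0.401) + Φ(-3.519) = 0.3441 + 0.0002 = 0.3443.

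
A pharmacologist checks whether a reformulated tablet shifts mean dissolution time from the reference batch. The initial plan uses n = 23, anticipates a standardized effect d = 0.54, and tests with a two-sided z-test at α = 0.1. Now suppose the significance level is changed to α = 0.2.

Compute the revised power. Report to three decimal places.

δ = d·√n = 0.54 × √23 = 2.5897 (unchanged). New critical value: z_{0.1} = 1.282.
Revised power = Φ(δ − 1.282) + Φ(−δ − 1.282) = Φ(1.308) + Φ(-3.871) = 0.9046 + 0.0001 = 0.9047.

Power ≈ 0.905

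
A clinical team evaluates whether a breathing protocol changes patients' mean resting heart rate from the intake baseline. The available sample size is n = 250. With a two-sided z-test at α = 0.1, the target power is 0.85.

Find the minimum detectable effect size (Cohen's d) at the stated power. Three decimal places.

Need Φ(δ − 1.645) = 0.85, so δ = 1.645 + 1.036 = 2.681.
(The second rejection-region term Φ(−δ − z_{α/2}) is negligible and dropped.)
δ = d·√n ⇒ d = δ/√n = 2.681/√250 = 0.1696.

d ≈ 0.170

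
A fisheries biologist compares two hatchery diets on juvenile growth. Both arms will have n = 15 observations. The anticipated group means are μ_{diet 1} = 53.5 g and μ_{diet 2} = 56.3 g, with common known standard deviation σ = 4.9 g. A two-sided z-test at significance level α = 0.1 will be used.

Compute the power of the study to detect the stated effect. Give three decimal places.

Standardized effect: d = |μ_{diet 1} − μ_{diet 2}| / σ = |53.5 − 56.3| / 4.9 = 0.5714
Noncentrality parameter: δ = d·√(n/2) = 0.5714 × √(15/2) = 1.5649
Two-sided α = 0.1 → critical value z_{0.05} = 1.645.
Power = Φ(δ − 1.645) + Φ(−δ − 1.645) = Φ(-0.080) + Φ(-3.210) = 0.4681 + 0.0007 = 0.4688.

Power ≈ 0.469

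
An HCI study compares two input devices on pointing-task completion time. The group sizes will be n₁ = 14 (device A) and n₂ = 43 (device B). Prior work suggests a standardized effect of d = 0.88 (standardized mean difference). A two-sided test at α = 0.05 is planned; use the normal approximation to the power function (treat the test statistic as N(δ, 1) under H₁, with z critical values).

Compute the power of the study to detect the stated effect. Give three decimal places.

Noncentrality parameter: δ = d / √(1/n₁ + 1/n₂) = 0.88 / √(1/14 + 1/43) = 2.8599
Critical value for a two-sided test at α = 0.05: z_{α/2} = 1.960.
Power = Φ(δ − 1.960) + Φ(−δ − 1.960) = Φ(0.900) + Φ(-4.820) = 0.8159 + 0.0000 = 0.8159.

Power ≈ 0.816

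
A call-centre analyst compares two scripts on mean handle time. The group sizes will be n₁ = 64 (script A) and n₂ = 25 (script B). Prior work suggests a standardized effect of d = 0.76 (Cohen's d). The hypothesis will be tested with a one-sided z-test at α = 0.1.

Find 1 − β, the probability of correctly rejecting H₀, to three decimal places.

Power ≈ 0.974

Noncentrality parameter: δ = d / √(1/n₁ + 1/n₂) = 0.76 / √(1/64 + 1/25) = 3.2224
One-sided α = 0.1 → critical value z_{0.1} = 1.282.
Power = P(Z > 1.282 − δ) = Φ(1.941) = 0.9739.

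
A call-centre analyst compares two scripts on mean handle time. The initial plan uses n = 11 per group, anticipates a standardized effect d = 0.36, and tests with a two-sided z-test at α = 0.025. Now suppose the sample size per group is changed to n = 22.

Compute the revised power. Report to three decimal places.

With n = 22 per group: δ = d·√(n/2) = 0.36 × √(22/2) = 1.1940. Critical value z_{0.0125} = 2.241.
Revised power = Φ(δ − 2.241) + Φ(−δ − 2.241) = Φ(-1.047) + Φ(-3.435) = 0.1475 + 0.0003 = 0.1477.

Power ≈ 0.148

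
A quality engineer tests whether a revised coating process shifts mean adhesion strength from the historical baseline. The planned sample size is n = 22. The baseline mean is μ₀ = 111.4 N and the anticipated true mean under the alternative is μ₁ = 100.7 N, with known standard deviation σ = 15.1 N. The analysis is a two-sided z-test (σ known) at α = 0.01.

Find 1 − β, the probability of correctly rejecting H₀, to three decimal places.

Standardized effect: d = |μ₁ − μ₀| / σ = |100.7 − 111.4| / 15.1 = 0.7086
Noncentrality parameter: δ = d·√n = 0.7086 × √22 = 3.3237
Critical value for a two-sided test at α = 0.01: z_{α/2} = 2.576.
Power = Φ(δ − 2.576) + Φ(−δ − 2.576) = Φ(0.748) + Φ(-5.900) = 0.7727 + 0.0000 = 0.7727.

Power ≈ 0.773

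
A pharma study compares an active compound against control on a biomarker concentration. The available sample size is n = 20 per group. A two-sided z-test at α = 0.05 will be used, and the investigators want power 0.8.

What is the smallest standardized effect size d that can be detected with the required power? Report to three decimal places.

Required noncentrality: δ = z_{0.025} + z_{0.20} = 1.960 + 0.842 = 2.802.
(The second rejection-region term Φ(−δ − z_{α/2}) is negligible and dropped.)
δ = d·√(n/2) ⇒ d = δ/√(n/2) = 2.802/√(20/2) = 0.8859.

d ≈ 0.886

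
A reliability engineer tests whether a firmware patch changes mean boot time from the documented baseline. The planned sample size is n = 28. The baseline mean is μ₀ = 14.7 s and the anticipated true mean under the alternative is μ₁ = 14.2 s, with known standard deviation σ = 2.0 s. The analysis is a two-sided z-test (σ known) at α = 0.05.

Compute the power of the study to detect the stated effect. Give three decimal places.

Power ≈ 0.263

Standardized effect: d = |μ₁ − μ₀| / σ = |14.2 − 14.7| / 2.0 = 0.2500
Noncentrality parameter: δ = d·√n = 0.2500 × √28 = 1.3229
Two-sided α = 0.05 → critical value z_{0.025} = 1.960.
Power = Φ(δ − 1.960) + Φ(−δ − 1.960) = Φ(-0.637) + Φ(-3.283) = 0.2620 + 0.0005 = 0.2625.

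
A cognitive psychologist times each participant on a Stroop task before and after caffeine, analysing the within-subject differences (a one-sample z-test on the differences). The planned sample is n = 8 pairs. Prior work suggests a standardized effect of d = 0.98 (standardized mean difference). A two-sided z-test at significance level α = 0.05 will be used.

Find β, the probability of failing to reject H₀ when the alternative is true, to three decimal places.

Noncentrality parameter: δ = d·√n = 0.98 × √8 = 2.7719
Two-sided α = 0.05 → critical value z_{0.025} = 1.960.
Power = Φ(δ − 1.960) + Φ(−δ − 1.960) = Φ(0.812) + Φ(-4.732) = 0.7916 + 0.0000 = 0.7916.
Type II error: β = 1 − power = 1 − 0.7916 = 0.2084.

β ≈ 0.208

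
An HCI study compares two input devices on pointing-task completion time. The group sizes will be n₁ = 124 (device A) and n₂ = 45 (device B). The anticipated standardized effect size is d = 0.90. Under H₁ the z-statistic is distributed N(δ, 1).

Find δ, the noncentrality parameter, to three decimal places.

δ = d / √(1/n₁ + 1/n₂) = 0.90 / √(1/124 + 1/45) = 5.1715

δ ≈ 5.171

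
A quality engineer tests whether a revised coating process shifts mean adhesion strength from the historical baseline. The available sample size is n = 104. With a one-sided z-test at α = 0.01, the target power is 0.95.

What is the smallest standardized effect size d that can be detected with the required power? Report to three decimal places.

Need Φ(δ − 2.326) = 0.95, so δ = 2.326 + 1.645 = 3.971.
δ = d·√n ⇒ d = δ/√n = 3.971/√104 = 0.3894.

d ≈ 0.389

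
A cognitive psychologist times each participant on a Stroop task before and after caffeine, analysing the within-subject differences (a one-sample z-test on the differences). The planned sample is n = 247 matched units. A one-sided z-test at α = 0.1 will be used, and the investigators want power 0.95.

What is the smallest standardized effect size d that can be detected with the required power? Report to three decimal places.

d ≈ 0.186

Need Φ(δ − 1.282) = 0.95, so δ = 1.282 + 1.645 = 2.926.
δ = d·√n ⇒ d = δ/√n = 2.926/√247 = 0.1862.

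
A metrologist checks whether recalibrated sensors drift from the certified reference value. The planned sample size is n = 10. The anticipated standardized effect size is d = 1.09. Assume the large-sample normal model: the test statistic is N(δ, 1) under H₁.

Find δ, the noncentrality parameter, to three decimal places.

δ ≈ 3.447

The noncentrality parameter scales effect size by the design's sample-size factor: δ = d·√n = 1.09 × √10 = 3.4469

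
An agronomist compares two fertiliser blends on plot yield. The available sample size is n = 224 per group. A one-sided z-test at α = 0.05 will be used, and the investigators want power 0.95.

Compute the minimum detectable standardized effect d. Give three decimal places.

d ≈ 0.311

Required noncentrality: δ = z_{0.05} + z_{0.05} = 1.645 + 1.645 = 3.290.
δ = d·√(n/2) ⇒ d = δ/√(n/2) = 3.290/√(224/2) = 0.3108.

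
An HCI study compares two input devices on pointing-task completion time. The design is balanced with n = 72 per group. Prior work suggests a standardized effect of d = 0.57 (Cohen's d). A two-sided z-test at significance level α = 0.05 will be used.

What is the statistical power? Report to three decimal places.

Noncentrality parameter: δ = d·√(n/2) = 0.57 × √(72/2) = 3.4200
Critical value for a two-sided test at α = 0.05: z_{α/2} = 1.960.
Power = Φ(δ − 1.960) + Φ(−δ − 1.960) = Φ(1.460) + Φ(-5.380) = 0.9279 + 0.0000 = 0.9279.

Power ≈ 0.928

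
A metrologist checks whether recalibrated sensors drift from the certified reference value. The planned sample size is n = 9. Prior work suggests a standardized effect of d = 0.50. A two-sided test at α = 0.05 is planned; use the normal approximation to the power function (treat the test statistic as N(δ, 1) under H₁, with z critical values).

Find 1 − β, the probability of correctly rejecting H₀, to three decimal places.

Noncentrality parameter: δ = d·√n = 0.50 × √9 = 1.5000
Critical value for a two-sided test at α = 0.05: z_{α/2} = 1.960.
Power = Φ(δ − 1.960) + Φ(−δ − 1.960) = Φ(-0.460) + Φ(-3.460) = 0.3228 + 0.0003 = 0.3230.

Power ≈ 0.323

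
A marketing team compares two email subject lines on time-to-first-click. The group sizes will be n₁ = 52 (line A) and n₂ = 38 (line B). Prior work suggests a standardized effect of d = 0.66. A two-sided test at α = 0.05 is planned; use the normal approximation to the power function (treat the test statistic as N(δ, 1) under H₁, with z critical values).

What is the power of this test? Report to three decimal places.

Power ≈ 0.871

Noncentrality parameter: δ = d / √(1/n₁ + 1/n₂) = 0.66 / √(1/52 + 1/38) = 3.0925
Two-sided α = 0.05 → critical value z_{0.025} = 1.960.
Power = Φ(δ − 1.960) + Φ(−δ − 1.960) = Φ(1.133) + Φ(-5.053) = 0.8713 + 0.0000 = 0.8713.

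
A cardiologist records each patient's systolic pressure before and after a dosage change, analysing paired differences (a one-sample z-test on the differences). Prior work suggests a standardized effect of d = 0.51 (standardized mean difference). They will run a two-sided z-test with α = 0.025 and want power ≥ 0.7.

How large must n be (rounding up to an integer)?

For power 0.7 need Φ(δ − z_{0.0125}) = 0.7, so δ = z_{0.0125} + z_{0.30} = 2.241 + 0.524 = 2.766.
(The Φ(−δ − z_{α/2}) term is vanishingly small for δ > 0 and is dropped in the standard sample-size formula.)
δ = d·√n ⇒ n = (δ/d)² = (2.766 / 0.51)² = 29.41.
Rounding up, n = 30.

n = 30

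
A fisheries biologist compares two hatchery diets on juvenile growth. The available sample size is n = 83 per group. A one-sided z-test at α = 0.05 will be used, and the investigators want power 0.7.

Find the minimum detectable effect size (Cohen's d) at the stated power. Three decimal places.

Need Φ(δ − 1.645) = 0.7, so δ = 1.645 + 0.524 = 2.169.
δ = d·√(n/2) ⇒ d = δ/√(n/2) = 2.169/√(83/2) = 0.3367.

d ≈ 0.337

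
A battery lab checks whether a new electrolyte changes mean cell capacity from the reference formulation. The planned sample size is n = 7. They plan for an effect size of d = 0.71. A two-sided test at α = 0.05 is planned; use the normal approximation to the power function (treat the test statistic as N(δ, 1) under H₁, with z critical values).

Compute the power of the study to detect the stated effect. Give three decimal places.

Power ≈ 0.468

Noncentrality parameter: δ = d·√n = 0.71 × √7 = 1.8785
Critical value for a two-sided test at α = 0.05: z_{α/2} = 1.960.
Power = Φ(δ − 1.960) + Φ(−δ − 1.960) = Φ(-0.081) + Φ(-3.838) = 0.4675 + 0.0001 = 0.4676.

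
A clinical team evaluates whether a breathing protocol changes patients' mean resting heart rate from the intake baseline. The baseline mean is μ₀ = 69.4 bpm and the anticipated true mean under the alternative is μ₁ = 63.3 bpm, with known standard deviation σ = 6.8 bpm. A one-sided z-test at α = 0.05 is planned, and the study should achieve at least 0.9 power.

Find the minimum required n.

n = 11

Standardized effect: d = |μ₁ − μ₀| / σ = |63.3 − 69.4| / 6.8 = 0.8971
For power 0.9 need Φ(δ − z_{0.05}) = 0.9, so δ = z_{0.05} + z_{0.10} = 1.645 + 1.282 = 2.926.
δ = d·√n ⇒ n = (δ/d)² = (2.926 / 0.8971)² = 10.64.
Rounding up, n = 11.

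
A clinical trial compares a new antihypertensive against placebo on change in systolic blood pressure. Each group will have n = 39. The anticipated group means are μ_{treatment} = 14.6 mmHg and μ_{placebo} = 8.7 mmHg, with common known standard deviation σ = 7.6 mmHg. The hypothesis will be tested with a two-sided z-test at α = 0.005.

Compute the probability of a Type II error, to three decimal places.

Standardized effect: d = |μ_{treatment} − μ_{placebo}| / σ = |14.6 − 8.7| / 7.6 = 0.7763
Noncentrality parameter: δ = d·√(n/2) = 0.7763 × √(39/2) = 3.4281
Critical value for a two-sided test at α = 0.005: z_{α/2} = 2.807.
Power = Φ(δ − 2.807) + Φ(−δ − 2.807) = Φ(0.621) + Φ(-6.235) = 0.7327 + 0.0000 = 0.7327.
Type II error: β = 1 − power = 1 − 0.7327 = 0.2673.

β ≈ 0.267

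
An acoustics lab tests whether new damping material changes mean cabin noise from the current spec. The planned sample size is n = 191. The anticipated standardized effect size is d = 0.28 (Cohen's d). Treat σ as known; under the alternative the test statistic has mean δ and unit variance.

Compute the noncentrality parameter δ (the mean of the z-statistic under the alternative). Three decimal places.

δ ≈ 3.870

δ = d·√n = 0.28 × √191 = 3.8697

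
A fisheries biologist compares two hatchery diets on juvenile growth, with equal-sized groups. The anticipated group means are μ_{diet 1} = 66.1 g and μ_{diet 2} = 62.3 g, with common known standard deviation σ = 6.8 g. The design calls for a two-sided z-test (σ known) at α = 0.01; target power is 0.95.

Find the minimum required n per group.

n = 115 per group

Standardized effect: d = |μ_{diet 1} − μ_{diet 2}| / σ = |66.1 − 62.3| / 6.8 = 0.5588
For power 0.95 need Φ(δ − z_{0.005}) = 0.95, so δ = z_{0.005} + z_{0.05} = 2.576 + 1.645 = 4.221.
(Ignoring the negligible lower-tail rejection probability gives the usual closed-form inversion.)
δ = d·√(n/2) ⇒ n = 2(δ/d)² = 2 × (4.221 / 0.5588)² = 114.09.
Round up to the next whole unit.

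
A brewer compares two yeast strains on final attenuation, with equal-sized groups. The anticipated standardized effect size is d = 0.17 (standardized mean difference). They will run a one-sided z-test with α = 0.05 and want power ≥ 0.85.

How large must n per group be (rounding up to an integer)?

n = 498 per group

Set Φ(δ − 1.645) = 0.85; then δ − 1.645 = Φ⁻¹(0.85) = 1.036, giving δ = 2.681.
δ = d·√(n/2) ⇒ n = 2(δ/d)² = 2 × (2.681 / 0.17)² = 497.53.
Round up to the next whole unit.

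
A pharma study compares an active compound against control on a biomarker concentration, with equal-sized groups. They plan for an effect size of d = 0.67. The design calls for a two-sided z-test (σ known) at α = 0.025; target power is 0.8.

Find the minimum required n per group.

n = 43 per group

For power 0.8 need Φ(δ − z_{0.0125}) = 0.8, so δ = z_{0.0125} + z_{0.20} = 2.241 + 0.842 = 3.083.
(Ignoring the negligible lower-tail rejection probability gives the usual closed-form inversion.)
δ = d·√(n/2) ⇒ n = 2(δ/d)² = 2 × (3.083 / 0.67)² = 42.35.
Round up to the next whole unit.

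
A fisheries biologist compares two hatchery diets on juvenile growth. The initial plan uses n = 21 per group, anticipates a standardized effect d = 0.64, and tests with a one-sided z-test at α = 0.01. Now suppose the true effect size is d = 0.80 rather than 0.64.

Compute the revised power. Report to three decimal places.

With d = 0.80: δ = d·√(n/2) = 0.80 × √(21/2) = 2.5923. Critical value z_{0.01} = 2.326.
Revised power = P(Z > 2.326 − δ) = Φ(0.266) = 0.6049.

Power ≈ 0.605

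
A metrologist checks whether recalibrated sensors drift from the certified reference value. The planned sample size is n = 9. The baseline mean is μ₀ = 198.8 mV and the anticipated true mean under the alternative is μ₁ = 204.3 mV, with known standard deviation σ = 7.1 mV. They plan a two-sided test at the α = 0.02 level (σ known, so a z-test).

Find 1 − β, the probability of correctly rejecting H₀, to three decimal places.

Standardized effect: d = |μ₁ − μ₀| / σ = |204.3 − 198.8| / 7.1 = 0.7746
Noncentrality parameter: δ = d·√n = 0.7746 × √9 = 2.3239
Two-sided α = 0.02 → critical value z_{0.01} = 2.326.
Power = Φ(δ − 2.326) + Φ(−δ − 2.326) = Φ(-0.002) + Φ(-4.650) = 0.4990 + 0.0000 = 0.4990.

Power ≈ 0.499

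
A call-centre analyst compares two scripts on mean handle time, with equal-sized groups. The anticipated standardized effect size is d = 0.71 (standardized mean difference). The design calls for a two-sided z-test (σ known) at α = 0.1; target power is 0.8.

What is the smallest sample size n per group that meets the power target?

n = 25 per group

For power 0.8 need Φ(δ − z_{0.05}) = 0.8, so δ = z_{0.05} + z_{0.20} = 1.645 + 0.842 = 2.486.
(The Φ(−δ − z_{α/2}) term is vanishingly small for δ > 0 and is dropped in the standard sample-size formula.)
δ = d·√(n/2) ⇒ n = 2(δ/d)² = 2 × (2.486 / 0.71)² = 24.53.
Round up to the next whole unit.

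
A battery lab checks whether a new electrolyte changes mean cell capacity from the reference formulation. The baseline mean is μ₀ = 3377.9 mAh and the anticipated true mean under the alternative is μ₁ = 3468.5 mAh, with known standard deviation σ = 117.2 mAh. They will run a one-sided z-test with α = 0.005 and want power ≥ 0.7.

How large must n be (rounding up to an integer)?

n = 17

Standardized effect: d = |μ₁ − μ₀| / σ = |3468.5 − 3377.9| / 117.2 = 0.7730
Set Φ(δ − 2.576) = 0.7; then δ − 2.576 = Φ⁻¹(0.7) = 0.524, giving δ = 3.100.
δ = d·√n ⇒ n = (δ/d)² = (3.100 / 0.7730)² = 16.08.
Round up to the next whole unit.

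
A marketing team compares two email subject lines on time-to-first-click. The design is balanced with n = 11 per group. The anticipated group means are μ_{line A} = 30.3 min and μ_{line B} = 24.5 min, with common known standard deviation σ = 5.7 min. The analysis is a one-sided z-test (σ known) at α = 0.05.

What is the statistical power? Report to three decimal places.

Standardized effect: d = |μ_{line A} − μ_{line B}| / σ = |30.3 − 24.5| / 5.7 = 1.0175
Noncentrality parameter: δ = d·√(n/2) = 1.0175 × √(11/2) = 2.3864
Critical value for a one-sided test at α = 0.05: z_α = 1.645.
Power = P(Z > 1.645 − δ) = Φ(0.741) = 0.7708.

Power ≈ 0.771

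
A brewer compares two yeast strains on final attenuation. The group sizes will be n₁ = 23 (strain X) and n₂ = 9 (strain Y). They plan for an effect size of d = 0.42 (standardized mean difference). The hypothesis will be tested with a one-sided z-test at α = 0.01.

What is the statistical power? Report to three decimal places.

Power ≈ 0.104

Noncentrality parameter: δ = d / √(1/n₁ + 1/n₂) = 0.42 / √(1/23 + 1/9) = 1.0682
One-sided α = 0.01 → critical value z_{0.01} = 2.326.
Power = Φ(δ − 2.326) = Φ(-1.258) = 0.1042.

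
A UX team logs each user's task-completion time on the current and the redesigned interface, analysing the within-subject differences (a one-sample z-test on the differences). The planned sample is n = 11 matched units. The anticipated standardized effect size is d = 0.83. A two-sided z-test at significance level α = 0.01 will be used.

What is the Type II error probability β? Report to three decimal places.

β ≈ 0.430

Noncentrality parameter: δ = d·√n = 0.83 × √11 = 2.7528
Critical value for a two-sided test at α = 0.01: z_{α/2} = 2.576.
Power = Φ(δ − 2.576) + Φ(−δ − 2.576) = Φ(0.177) + Φ(-5.329) = 0.5702 + 0.0000 = 0.5702.
Type II error: β = 1 − power = 1 − 0.5702 = 0.4298.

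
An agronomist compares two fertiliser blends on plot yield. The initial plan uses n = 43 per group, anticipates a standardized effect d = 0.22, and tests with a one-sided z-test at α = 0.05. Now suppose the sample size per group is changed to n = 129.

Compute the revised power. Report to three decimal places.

Power ≈ 0.549

With n = 129 per group: δ = d·√(n/2) = 0.22 × √(129/2) = 1.7669. Critical value z_{0.05} = 1.645.
Revised power = Φ(δ − 1.645) = Φ(0.122) = 0.5486.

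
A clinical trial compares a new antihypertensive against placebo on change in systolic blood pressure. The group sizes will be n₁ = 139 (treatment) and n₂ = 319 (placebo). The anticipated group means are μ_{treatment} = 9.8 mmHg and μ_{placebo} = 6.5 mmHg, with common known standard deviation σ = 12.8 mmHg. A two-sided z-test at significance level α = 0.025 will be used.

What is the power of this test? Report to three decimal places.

Standardized effect: d = |μ_{treatment} − μ_{placebo}| / σ = |9.8 − 6.5| / 12.8 = 0.2578
Noncentrality parameter: λ = d / √(1/n₁ + 1/n₂) = 0.2578 / √(1/139 + 1/319) = 2.5367
Two-sided α = 0.025 → critical value z_{0.0125} = 2.241.
Power = Φ(λ − 2.241) + Φ(−λ − 2.241) = Φ(0.295) + Φ(-4.778) = 0.6161 + 0.0000 = 0.6161.

Power ≈ 0.616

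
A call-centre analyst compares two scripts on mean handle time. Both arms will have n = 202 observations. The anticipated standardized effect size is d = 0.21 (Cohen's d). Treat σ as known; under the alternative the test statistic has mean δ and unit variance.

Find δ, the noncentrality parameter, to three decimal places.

δ ≈ 2.110

The noncentrality parameter scales effect size by the design's sample-size factor: δ = d·√(n/2) = 0.21 × √(202/2) = 2.1105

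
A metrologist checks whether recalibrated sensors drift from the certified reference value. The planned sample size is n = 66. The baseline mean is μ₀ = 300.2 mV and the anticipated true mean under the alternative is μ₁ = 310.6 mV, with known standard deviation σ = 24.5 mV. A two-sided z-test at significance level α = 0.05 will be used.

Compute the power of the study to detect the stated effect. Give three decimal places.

Standardized effect: d = |μ₁ − μ₀| / σ = |310.6 − 300.2| / 24.5 = 0.4245
Noncentrality parameter: δ = d·√n = 0.4245 × √66 = 3.4486
Two-sided α = 0.05 → critical value z_{0.025} = 1.960.
Power = Φ(δ − 1.960) + Φ(−δ − 1.960) = Φ(1.489) + Φ(-5.409) = 0.9317 + 0.0000 = 0.9317.

Power ≈ 0.932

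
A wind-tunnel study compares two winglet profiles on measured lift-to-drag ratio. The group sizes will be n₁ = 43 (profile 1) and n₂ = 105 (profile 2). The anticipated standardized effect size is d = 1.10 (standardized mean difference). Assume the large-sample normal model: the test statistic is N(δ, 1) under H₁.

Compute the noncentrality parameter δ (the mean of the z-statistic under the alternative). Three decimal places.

The noncentrality parameter scales effect size by the design's sample-size factor: δ = d / √(1/n₁ + 1/n₂) = 1.10 / √(1/43 + 1/105) = 6.0756

δ ≈ 6.076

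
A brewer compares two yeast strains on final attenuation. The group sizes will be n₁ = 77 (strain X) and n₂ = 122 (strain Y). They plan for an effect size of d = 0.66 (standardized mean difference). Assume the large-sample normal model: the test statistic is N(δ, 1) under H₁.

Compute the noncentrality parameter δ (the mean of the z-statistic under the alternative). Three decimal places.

δ = d / √(1/n₁ + 1/n₂) = 0.66 / √(1/77 + 1/122) = 4.5346

δ ≈ 4.535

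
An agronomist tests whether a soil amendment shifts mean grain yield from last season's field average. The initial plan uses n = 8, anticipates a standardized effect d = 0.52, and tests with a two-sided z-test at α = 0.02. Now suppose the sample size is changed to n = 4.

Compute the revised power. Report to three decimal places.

Power ≈ 0.100

With n = 4: δ = d·√n = 0.52 × √4 = 1.0400. Critical value z_{0.01} = 2.326.
Revised power = Φ(δ − 2.326) + Φ(−δ − 2.326) = Φ(-1.286) + Φ(-3.366) = 0.0992 + 0.0004 = 0.0995.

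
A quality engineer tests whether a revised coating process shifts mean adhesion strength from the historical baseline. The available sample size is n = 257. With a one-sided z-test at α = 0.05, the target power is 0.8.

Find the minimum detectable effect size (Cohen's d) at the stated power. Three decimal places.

d ≈ 0.155

Required noncentrality: δ = z_{0.05} + z_{0.20} = 1.645 + 0.842 = 2.486.
δ = d·√n ⇒ d = δ/√n = 2.486/√257 = 0.1551.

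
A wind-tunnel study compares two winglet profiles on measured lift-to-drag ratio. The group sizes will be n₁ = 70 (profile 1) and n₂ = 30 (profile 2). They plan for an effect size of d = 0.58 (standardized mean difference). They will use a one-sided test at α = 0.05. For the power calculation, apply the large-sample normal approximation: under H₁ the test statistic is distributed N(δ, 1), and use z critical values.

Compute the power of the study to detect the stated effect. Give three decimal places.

Noncentrality parameter: δ = d / √(1/n₁ + 1/n₂) = 0.58 / √(1/70 + 1/30) = 2.6579
Critical value for a one-sided test at α = 0.05: z_α = 1.645.
Power = Φ(δ − 1.645) = Φ(1.013) = 0.8445.

Power ≈ 0.844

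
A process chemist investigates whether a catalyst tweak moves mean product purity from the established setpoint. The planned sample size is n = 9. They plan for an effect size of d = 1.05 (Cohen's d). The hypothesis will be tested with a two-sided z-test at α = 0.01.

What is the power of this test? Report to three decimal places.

Power ≈ 0.717

Noncentrality parameter: δ = d·√n = 1.05 × √9 = 3.1500
Critical value for a two-sided test at α = 0.01: z_{α/2} = 2.576.
Power = Φ(δ − 2.576) + Φ(−δ − 2.576) = Φ(0.574) + Φ(-5.726) = 0.7171 + 0.0000 = 0.7171.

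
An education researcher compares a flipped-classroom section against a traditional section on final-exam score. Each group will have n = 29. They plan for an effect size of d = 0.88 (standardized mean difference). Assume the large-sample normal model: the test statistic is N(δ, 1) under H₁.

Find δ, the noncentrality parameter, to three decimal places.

The noncentrality parameter scales effect size by the design's sample-size factor: δ = d·√(n/2) = 0.88 × √(29/2) = 3.3509

δ ≈ 3.351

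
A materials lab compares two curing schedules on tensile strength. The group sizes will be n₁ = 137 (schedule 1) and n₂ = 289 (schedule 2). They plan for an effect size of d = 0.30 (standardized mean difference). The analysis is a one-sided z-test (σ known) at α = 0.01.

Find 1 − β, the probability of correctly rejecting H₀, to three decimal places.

Noncentrality parameter: δ = d / √(1/n₁ + 1/n₂) = 0.30 / √(1/137 + 1/289) = 2.8922
Critical value for a one-sided test at α = 0.01: z_α = 2.326.
Power = P(Z > 2.326 − δ) = Φ(0.566) = 0.7142.

Power ≈ 0.714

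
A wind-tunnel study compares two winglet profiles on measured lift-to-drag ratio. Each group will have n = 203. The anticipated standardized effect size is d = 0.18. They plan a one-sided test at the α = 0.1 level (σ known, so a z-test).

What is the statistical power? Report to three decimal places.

Power ≈ 0.703

Noncentrality parameter: δ = d·√(n/2) = 0.18 × √(203/2) = 1.8134
Critical value for a one-sided test at α = 0.1: z_α = 1.282.
Power = P(Z > 1.282 − δ) = Φ(0.532) = 0.7026.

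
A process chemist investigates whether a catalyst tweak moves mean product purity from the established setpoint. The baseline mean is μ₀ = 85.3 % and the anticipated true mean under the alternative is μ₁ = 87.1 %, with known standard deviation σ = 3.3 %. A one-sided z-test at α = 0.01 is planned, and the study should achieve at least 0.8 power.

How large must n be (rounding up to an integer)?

Standardized effect: d = |μ₁ − μ₀| / σ = |87.1 − 85.3| / 3.3 = 0.5455
For power 0.8 need Φ(δ − z_{0.01}) = 0.8, so δ = z_{0.01} + z_{0.20} = 2.326 + 0.842 = 3.168.
δ = d·√n ⇒ n = (δ/d)² = (3.168 / 0.5455)² = 33.73.
Round up to the next whole unit.

n = 34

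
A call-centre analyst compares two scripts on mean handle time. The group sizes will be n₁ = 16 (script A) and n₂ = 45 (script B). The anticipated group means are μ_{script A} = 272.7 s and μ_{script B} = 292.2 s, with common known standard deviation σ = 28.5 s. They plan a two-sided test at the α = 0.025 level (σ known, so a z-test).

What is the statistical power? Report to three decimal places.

Standardized effect: d = |μ_{script A} − μ_{script B}| / σ = |272.7 − 292.2| / 28.5 = 0.6842
Noncentrality parameter: δ = d / √(1/n₁ + 1/n₂) = 0.6842 / √(1/16 + 1/45) = 2.3507
Two-sided α = 0.025 → critical value z_{0.0125} = 2.241.
Power = Φ(δ − 2.241) + Φ(−δ − 2.241) = Φ(0.109) + Φ(-4.592) = 0.5435 + 0.0000 = 0.5435.

Power ≈ 0.544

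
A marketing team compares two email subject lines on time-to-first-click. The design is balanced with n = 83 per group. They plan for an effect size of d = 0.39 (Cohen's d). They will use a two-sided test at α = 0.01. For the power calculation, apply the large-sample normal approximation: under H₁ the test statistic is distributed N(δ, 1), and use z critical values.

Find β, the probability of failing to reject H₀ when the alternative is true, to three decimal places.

Noncentrality parameter: δ = d·√(n/2) = 0.39 × √(83/2) = 2.5124
Critical value for a two-sided test at α = 0.01: z_{α/2} = 2.576.
Power = Φ(δ − 2.576) + Φ(−δ − 2.576) = Φ(-0.063) + Φ(-5.088) = 0.4747 + 0.0000 = 0.4747.
Type II error: β = 1 − power = 1 − 0.4747 = 0.5253.

β ≈ 0.525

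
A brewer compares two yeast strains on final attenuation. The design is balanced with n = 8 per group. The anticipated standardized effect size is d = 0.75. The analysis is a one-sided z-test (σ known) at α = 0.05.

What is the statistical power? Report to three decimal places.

Noncentrality parameter: δ = d·√(n/2) = 0.75 × √(8/2) = 1.5000
One-sided α = 0.05 → critical value z_{0.05} = 1.645.
Power = Φ(δ − 1.645) = Φ(-0.145) = 0.4424.

Power ≈ 0.442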